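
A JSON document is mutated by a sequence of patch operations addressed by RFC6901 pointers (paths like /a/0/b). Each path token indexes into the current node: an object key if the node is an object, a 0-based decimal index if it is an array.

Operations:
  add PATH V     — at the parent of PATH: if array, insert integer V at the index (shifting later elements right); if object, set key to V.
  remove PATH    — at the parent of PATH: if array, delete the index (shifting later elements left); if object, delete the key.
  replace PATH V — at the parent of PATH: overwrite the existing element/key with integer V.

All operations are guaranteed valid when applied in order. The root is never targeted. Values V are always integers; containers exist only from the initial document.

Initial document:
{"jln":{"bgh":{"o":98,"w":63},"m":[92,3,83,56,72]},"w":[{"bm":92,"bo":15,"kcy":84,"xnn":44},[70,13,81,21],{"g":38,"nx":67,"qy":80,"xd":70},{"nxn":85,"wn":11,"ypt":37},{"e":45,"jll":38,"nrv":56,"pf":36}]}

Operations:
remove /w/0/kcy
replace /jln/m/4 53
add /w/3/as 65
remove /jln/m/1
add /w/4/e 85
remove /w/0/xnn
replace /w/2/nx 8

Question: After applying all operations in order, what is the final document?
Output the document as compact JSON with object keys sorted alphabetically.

After op 1 (remove /w/0/kcy): {"jln":{"bgh":{"o":98,"w":63},"m":[92,3,83,56,72]},"w":[{"bm":92,"bo":15,"xnn":44},[70,13,81,21],{"g":38,"nx":67,"qy":80,"xd":70},{"nxn":85,"wn":11,"ypt":37},{"e":45,"jll":38,"nrv":56,"pf":36}]}
After op 2 (replace /jln/m/4 53): {"jln":{"bgh":{"o":98,"w":63},"m":[92,3,83,56,53]},"w":[{"bm":92,"bo":15,"xnn":44},[70,13,81,21],{"g":38,"nx":67,"qy":80,"xd":70},{"nxn":85,"wn":11,"ypt":37},{"e":45,"jll":38,"nrv":56,"pf":36}]}
After op 3 (add /w/3/as 65): {"jln":{"bgh":{"o":98,"w":63},"m":[92,3,83,56,53]},"w":[{"bm":92,"bo":15,"xnn":44},[70,13,81,21],{"g":38,"nx":67,"qy":80,"xd":70},{"as":65,"nxn":85,"wn":11,"ypt":37},{"e":45,"jll":38,"nrv":56,"pf":36}]}
After op 4 (remove /jln/m/1): {"jln":{"bgh":{"o":98,"w":63},"m":[92,83,56,53]},"w":[{"bm":92,"bo":15,"xnn":44},[70,13,81,21],{"g":38,"nx":67,"qy":80,"xd":70},{"as":65,"nxn":85,"wn":11,"ypt":37},{"e":45,"jll":38,"nrv":56,"pf":36}]}
After op 5 (add /w/4/e 85): {"jln":{"bgh":{"o":98,"w":63},"m":[92,83,56,53]},"w":[{"bm":92,"bo":15,"xnn":44},[70,13,81,21],{"g":38,"nx":67,"qy":80,"xd":70},{"as":65,"nxn":85,"wn":11,"ypt":37},{"e":85,"jll":38,"nrv":56,"pf":36}]}
After op 6 (remove /w/0/xnn): {"jln":{"bgh":{"o":98,"w":63},"m":[92,83,56,53]},"w":[{"bm":92,"bo":15},[70,13,81,21],{"g":38,"nx":67,"qy":80,"xd":70},{"as":65,"nxn":85,"wn":11,"ypt":37},{"e":85,"jll":38,"nrv":56,"pf":36}]}
After op 7 (replace /w/2/nx 8): {"jln":{"bgh":{"o":98,"w":63},"m":[92,83,56,53]},"w":[{"bm":92,"bo":15},[70,13,81,21],{"g":38,"nx":8,"qy":80,"xd":70},{"as":65,"nxn":85,"wn":11,"ypt":37},{"e":85,"jll":38,"nrv":56,"pf":36}]}

Answer: {"jln":{"bgh":{"o":98,"w":63},"m":[92,83,56,53]},"w":[{"bm":92,"bo":15},[70,13,81,21],{"g":38,"nx":8,"qy":80,"xd":70},{"as":65,"nxn":85,"wn":11,"ypt":37},{"e":85,"jll":38,"nrv":56,"pf":36}]}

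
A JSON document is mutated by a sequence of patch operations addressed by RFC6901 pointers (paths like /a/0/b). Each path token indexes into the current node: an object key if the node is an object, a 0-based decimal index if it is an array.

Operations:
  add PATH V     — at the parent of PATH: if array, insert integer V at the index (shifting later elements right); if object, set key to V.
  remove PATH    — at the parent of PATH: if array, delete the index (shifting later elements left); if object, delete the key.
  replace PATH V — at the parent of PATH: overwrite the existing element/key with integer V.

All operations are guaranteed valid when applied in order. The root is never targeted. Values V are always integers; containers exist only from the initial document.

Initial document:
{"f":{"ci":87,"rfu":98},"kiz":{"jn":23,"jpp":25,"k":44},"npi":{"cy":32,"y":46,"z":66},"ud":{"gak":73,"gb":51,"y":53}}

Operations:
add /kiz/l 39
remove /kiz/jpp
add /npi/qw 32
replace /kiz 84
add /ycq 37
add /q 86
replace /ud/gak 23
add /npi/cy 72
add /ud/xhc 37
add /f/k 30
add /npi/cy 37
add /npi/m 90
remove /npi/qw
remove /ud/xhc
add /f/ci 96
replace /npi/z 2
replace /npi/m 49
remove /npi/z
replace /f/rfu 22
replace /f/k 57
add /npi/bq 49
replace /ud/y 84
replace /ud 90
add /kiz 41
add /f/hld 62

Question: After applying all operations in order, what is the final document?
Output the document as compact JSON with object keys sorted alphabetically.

After op 1 (add /kiz/l 39): {"f":{"ci":87,"rfu":98},"kiz":{"jn":23,"jpp":25,"k":44,"l":39},"npi":{"cy":32,"y":46,"z":66},"ud":{"gak":73,"gb":51,"y":53}}
After op 2 (remove /kiz/jpp): {"f":{"ci":87,"rfu":98},"kiz":{"jn":23,"k":44,"l":39},"npi":{"cy":32,"y":46,"z":66},"ud":{"gak":73,"gb":51,"y":53}}
After op 3 (add /npi/qw 32): {"f":{"ci":87,"rfu":98},"kiz":{"jn":23,"k":44,"l":39},"npi":{"cy":32,"qw":32,"y":46,"z":66},"ud":{"gak":73,"gb":51,"y":53}}
After op 4 (replace /kiz 84): {"f":{"ci":87,"rfu":98},"kiz":84,"npi":{"cy":32,"qw":32,"y":46,"z":66},"ud":{"gak":73,"gb":51,"y":53}}
After op 5 (add /ycq 37): {"f":{"ci":87,"rfu":98},"kiz":84,"npi":{"cy":32,"qw":32,"y":46,"z":66},"ud":{"gak":73,"gb":51,"y":53},"ycq":37}
After op 6 (add /q 86): {"f":{"ci":87,"rfu":98},"kiz":84,"npi":{"cy":32,"qw":32,"y":46,"z":66},"q":86,"ud":{"gak":73,"gb":51,"y":53},"ycq":37}
After op 7 (replace /ud/gak 23): {"f":{"ci":87,"rfu":98},"kiz":84,"npi":{"cy":32,"qw":32,"y":46,"z":66},"q":86,"ud":{"gak":23,"gb":51,"y":53},"ycq":37}
After op 8 (add /npi/cy 72): {"f":{"ci":87,"rfu":98},"kiz":84,"npi":{"cy":72,"qw":32,"y":46,"z":66},"q":86,"ud":{"gak":23,"gb":51,"y":53},"ycq":37}
After op 9 (add /ud/xhc 37): {"f":{"ci":87,"rfu":98},"kiz":84,"npi":{"cy":72,"qw":32,"y":46,"z":66},"q":86,"ud":{"gak":23,"gb":51,"xhc":37,"y":53},"ycq":37}
After op 10 (add /f/k 30): {"f":{"ci":87,"k":30,"rfu":98},"kiz":84,"npi":{"cy":72,"qw":32,"y":46,"z":66},"q":86,"ud":{"gak":23,"gb":51,"xhc":37,"y":53},"ycq":37}
After op 11 (add /npi/cy 37): {"f":{"ci":87,"k":30,"rfu":98},"kiz":84,"npi":{"cy":37,"qw":32,"y":46,"z":66},"q":86,"ud":{"gak":23,"gb":51,"xhc":37,"y":53},"ycq":37}
After op 12 (add /npi/m 90): {"f":{"ci":87,"k":30,"rfu":98},"kiz":84,"npi":{"cy":37,"m":90,"qw":32,"y":46,"z":66},"q":86,"ud":{"gak":23,"gb":51,"xhc":37,"y":53},"ycq":37}
After op 13 (remove /npi/qw): {"f":{"ci":87,"k":30,"rfu":98},"kiz":84,"npi":{"cy":37,"m":90,"y":46,"z":66},"q":86,"ud":{"gak":23,"gb":51,"xhc":37,"y":53},"ycq":37}
After op 14 (remove /ud/xhc): {"f":{"ci":87,"k":30,"rfu":98},"kiz":84,"npi":{"cy":37,"m":90,"y":46,"z":66},"q":86,"ud":{"gak":23,"gb":51,"y":53},"ycq":37}
After op 15 (add /f/ci 96): {"f":{"ci":96,"k":30,"rfu":98},"kiz":84,"npi":{"cy":37,"m":90,"y":46,"z":66},"q":86,"ud":{"gak":23,"gb":51,"y":53},"ycq":37}
After op 16 (replace /npi/z 2): {"f":{"ci":96,"k":30,"rfu":98},"kiz":84,"npi":{"cy":37,"m":90,"y":46,"z":2},"q":86,"ud":{"gak":23,"gb":51,"y":53},"ycq":37}
After op 17 (replace /npi/m 49): {"f":{"ci":96,"k":30,"rfu":98},"kiz":84,"npi":{"cy":37,"m":49,"y":46,"z":2},"q":86,"ud":{"gak":23,"gb":51,"y":53},"ycq":37}
After op 18 (remove /npi/z): {"f":{"ci":96,"k":30,"rfu":98},"kiz":84,"npi":{"cy":37,"m":49,"y":46},"q":86,"ud":{"gak":23,"gb":51,"y":53},"ycq":37}
After op 19 (replace /f/rfu 22): {"f":{"ci":96,"k":30,"rfu":22},"kiz":84,"npi":{"cy":37,"m":49,"y":46},"q":86,"ud":{"gak":23,"gb":51,"y":53},"ycq":37}
After op 20 (replace /f/k 57): {"f":{"ci":96,"k":57,"rfu":22},"kiz":84,"npi":{"cy":37,"m":49,"y":46},"q":86,"ud":{"gak":23,"gb":51,"y":53},"ycq":37}
After op 21 (add /npi/bq 49): {"f":{"ci":96,"k":57,"rfu":22},"kiz":84,"npi":{"bq":49,"cy":37,"m":49,"y":46},"q":86,"ud":{"gak":23,"gb":51,"y":53},"ycq":37}
After op 22 (replace /ud/y 84): {"f":{"ci":96,"k":57,"rfu":22},"kiz":84,"npi":{"bq":49,"cy":37,"m":49,"y":46},"q":86,"ud":{"gak":23,"gb":51,"y":84},"ycq":37}
After op 23 (replace /ud 90): {"f":{"ci":96,"k":57,"rfu":22},"kiz":84,"npi":{"bq":49,"cy":37,"m":49,"y":46},"q":86,"ud":90,"ycq":37}
After op 24 (add /kiz 41): {"f":{"ci":96,"k":57,"rfu":22},"kiz":41,"npi":{"bq":49,"cy":37,"m":49,"y":46},"q":86,"ud":90,"ycq":37}
After op 25 (add /f/hld 62): {"f":{"ci":96,"hld":62,"k":57,"rfu":22},"kiz":41,"npi":{"bq":49,"cy":37,"m":49,"y":46},"q":86,"ud":90,"ycq":37}

Answer: {"f":{"ci":96,"hld":62,"k":57,"rfu":22},"kiz":41,"npi":{"bq":49,"cy":37,"m":49,"y":46},"q":86,"ud":90,"ycq":37}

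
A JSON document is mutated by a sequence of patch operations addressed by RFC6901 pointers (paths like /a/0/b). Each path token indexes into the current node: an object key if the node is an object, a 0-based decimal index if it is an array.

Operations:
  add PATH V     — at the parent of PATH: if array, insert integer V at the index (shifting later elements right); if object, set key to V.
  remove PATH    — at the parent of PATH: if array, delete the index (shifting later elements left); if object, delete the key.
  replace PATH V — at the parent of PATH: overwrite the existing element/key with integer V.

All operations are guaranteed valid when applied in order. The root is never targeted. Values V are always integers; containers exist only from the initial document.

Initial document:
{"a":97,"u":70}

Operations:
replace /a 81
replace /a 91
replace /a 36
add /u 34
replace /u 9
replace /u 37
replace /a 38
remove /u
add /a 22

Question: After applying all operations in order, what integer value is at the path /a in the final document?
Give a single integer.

Answer: 22

Derivation:
After op 1 (replace /a 81): {"a":81,"u":70}
After op 2 (replace /a 91): {"a":91,"u":70}
After op 3 (replace /a 36): {"a":36,"u":70}
After op 4 (add /u 34): {"a":36,"u":34}
After op 5 (replace /u 9): {"a":36,"u":9}
After op 6 (replace /u 37): {"a":36,"u":37}
After op 7 (replace /a 38): {"a":38,"u":37}
After op 8 (remove /u): {"a":38}
After op 9 (add /a 22): {"a":22}
Value at /a: 22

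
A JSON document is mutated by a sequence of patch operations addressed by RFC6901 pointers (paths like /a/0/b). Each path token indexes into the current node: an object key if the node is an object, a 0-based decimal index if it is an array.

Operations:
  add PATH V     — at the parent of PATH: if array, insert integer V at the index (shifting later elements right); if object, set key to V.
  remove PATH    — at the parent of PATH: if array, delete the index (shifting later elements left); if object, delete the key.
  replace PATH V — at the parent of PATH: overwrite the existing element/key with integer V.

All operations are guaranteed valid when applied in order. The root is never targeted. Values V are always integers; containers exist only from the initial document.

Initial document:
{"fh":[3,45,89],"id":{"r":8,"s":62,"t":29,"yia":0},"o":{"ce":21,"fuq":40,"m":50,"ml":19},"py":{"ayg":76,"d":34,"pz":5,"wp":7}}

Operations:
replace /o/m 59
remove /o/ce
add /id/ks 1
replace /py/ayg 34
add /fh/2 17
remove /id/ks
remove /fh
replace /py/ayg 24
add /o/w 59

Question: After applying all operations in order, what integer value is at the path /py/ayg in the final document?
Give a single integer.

After op 1 (replace /o/m 59): {"fh":[3,45,89],"id":{"r":8,"s":62,"t":29,"yia":0},"o":{"ce":21,"fuq":40,"m":59,"ml":19},"py":{"ayg":76,"d":34,"pz":5,"wp":7}}
After op 2 (remove /o/ce): {"fh":[3,45,89],"id":{"r":8,"s":62,"t":29,"yia":0},"o":{"fuq":40,"m":59,"ml":19},"py":{"ayg":76,"d":34,"pz":5,"wp":7}}
After op 3 (add /id/ks 1): {"fh":[3,45,89],"id":{"ks":1,"r":8,"s":62,"t":29,"yia":0},"o":{"fuq":40,"m":59,"ml":19},"py":{"ayg":76,"d":34,"pz":5,"wp":7}}
After op 4 (replace /py/ayg 34): {"fh":[3,45,89],"id":{"ks":1,"r":8,"s":62,"t":29,"yia":0},"o":{"fuq":40,"m":59,"ml":19},"py":{"ayg":34,"d":34,"pz":5,"wp":7}}
After op 5 (add /fh/2 17): {"fh":[3,45,17,89],"id":{"ks":1,"r":8,"s":62,"t":29,"yia":0},"o":{"fuq":40,"m":59,"ml":19},"py":{"ayg":34,"d":34,"pz":5,"wp":7}}
After op 6 (remove /id/ks): {"fh":[3,45,17,89],"id":{"r":8,"s":62,"t":29,"yia":0},"o":{"fuq":40,"m":59,"ml":19},"py":{"ayg":34,"d":34,"pz":5,"wp":7}}
After op 7 (remove /fh): {"id":{"r":8,"s":62,"t":29,"yia":0},"o":{"fuq":40,"m":59,"ml":19},"py":{"ayg":34,"d":34,"pz":5,"wp":7}}
After op 8 (replace /py/ayg 24): {"id":{"r":8,"s":62,"t":29,"yia":0},"o":{"fuq":40,"m":59,"ml":19},"py":{"ayg":24,"d":34,"pz":5,"wp":7}}
After op 9 (add /o/w 59): {"id":{"r":8,"s":62,"t":29,"yia":0},"o":{"fuq":40,"m":59,"ml":19,"w":59},"py":{"ayg":24,"d":34,"pz":5,"wp":7}}
Value at /py/ayg: 24

Answer: 24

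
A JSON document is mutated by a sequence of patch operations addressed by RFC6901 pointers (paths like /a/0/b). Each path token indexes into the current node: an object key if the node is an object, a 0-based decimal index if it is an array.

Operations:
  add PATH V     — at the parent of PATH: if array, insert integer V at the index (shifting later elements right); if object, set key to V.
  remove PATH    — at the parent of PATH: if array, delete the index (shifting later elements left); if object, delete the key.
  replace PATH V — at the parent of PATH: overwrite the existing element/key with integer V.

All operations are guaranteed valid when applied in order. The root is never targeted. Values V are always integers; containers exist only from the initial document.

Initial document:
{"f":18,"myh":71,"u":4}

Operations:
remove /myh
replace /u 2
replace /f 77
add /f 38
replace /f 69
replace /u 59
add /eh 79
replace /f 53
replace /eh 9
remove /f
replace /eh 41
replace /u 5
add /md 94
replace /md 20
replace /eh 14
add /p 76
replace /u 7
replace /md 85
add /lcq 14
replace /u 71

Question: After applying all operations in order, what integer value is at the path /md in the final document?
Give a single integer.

Answer: 85

Derivation:
After op 1 (remove /myh): {"f":18,"u":4}
After op 2 (replace /u 2): {"f":18,"u":2}
After op 3 (replace /f 77): {"f":77,"u":2}
After op 4 (add /f 38): {"f":38,"u":2}
After op 5 (replace /f 69): {"f":69,"u":2}
After op 6 (replace /u 59): {"f":69,"u":59}
After op 7 (add /eh 79): {"eh":79,"f":69,"u":59}
After op 8 (replace /f 53): {"eh":79,"f":53,"u":59}
After op 9 (replace /eh 9): {"eh":9,"f":53,"u":59}
After op 10 (remove /f): {"eh":9,"u":59}
After op 11 (replace /eh 41): {"eh":41,"u":59}
After op 12 (replace /u 5): {"eh":41,"u":5}
After op 13 (add /md 94): {"eh":41,"md":94,"u":5}
After op 14 (replace /md 20): {"eh":41,"md":20,"u":5}
After op 15 (replace /eh 14): {"eh":14,"md":20,"u":5}
After op 16 (add /p 76): {"eh":14,"md":20,"p":76,"u":5}
After op 17 (replace /u 7): {"eh":14,"md":20,"p":76,"u":7}
After op 18 (replace /md 85): {"eh":14,"md":85,"p":76,"u":7}
After op 19 (add /lcq 14): {"eh":14,"lcq":14,"md":85,"p":76,"u":7}
After op 20 (replace /u 71): {"eh":14,"lcq":14,"md":85,"p":76,"u":71}
Value at /md: 85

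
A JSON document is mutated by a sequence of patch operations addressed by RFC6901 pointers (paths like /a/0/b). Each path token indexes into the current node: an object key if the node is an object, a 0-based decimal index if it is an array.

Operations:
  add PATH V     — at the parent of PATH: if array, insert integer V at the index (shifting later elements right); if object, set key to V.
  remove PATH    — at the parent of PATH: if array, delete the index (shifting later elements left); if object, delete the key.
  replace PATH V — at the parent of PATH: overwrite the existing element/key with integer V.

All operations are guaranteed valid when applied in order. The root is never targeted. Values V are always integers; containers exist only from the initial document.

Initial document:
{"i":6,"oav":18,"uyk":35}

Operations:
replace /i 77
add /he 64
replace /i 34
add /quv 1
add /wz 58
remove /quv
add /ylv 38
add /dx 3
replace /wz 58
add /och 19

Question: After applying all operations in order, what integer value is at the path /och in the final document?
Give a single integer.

Answer: 19

Derivation:
After op 1 (replace /i 77): {"i":77,"oav":18,"uyk":35}
After op 2 (add /he 64): {"he":64,"i":77,"oav":18,"uyk":35}
After op 3 (replace /i 34): {"he":64,"i":34,"oav":18,"uyk":35}
After op 4 (add /quv 1): {"he":64,"i":34,"oav":18,"quv":1,"uyk":35}
After op 5 (add /wz 58): {"he":64,"i":34,"oav":18,"quv":1,"uyk":35,"wz":58}
After op 6 (remove /quv): {"he":64,"i":34,"oav":18,"uyk":35,"wz":58}
After op 7 (add /ylv 38): {"he":64,"i":34,"oav":18,"uyk":35,"wz":58,"ylv":38}
After op 8 (add /dx 3): {"dx":3,"he":64,"i":34,"oav":18,"uyk":35,"wz":58,"ylv":38}
After op 9 (replace /wz 58): {"dx":3,"he":64,"i":34,"oav":18,"uyk":35,"wz":58,"ylv":38}
After op 10 (add /och 19): {"dx":3,"he":64,"i":34,"oav":18,"och":19,"uyk":35,"wz":58,"ylv":38}
Value at /och: 19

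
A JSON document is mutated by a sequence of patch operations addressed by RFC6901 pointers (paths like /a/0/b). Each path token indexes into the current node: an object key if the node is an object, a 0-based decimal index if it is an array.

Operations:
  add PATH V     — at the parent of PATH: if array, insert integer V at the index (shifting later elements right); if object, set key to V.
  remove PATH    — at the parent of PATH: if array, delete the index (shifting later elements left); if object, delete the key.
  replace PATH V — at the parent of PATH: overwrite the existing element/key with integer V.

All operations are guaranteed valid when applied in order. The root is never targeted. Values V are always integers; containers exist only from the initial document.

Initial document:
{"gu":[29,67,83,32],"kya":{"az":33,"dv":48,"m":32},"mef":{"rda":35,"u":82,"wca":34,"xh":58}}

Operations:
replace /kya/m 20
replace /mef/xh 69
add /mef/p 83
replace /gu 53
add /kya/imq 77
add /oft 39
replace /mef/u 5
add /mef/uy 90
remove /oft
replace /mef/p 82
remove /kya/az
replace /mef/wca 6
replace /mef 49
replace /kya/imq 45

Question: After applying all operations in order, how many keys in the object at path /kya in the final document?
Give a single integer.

After op 1 (replace /kya/m 20): {"gu":[29,67,83,32],"kya":{"az":33,"dv":48,"m":20},"mef":{"rda":35,"u":82,"wca":34,"xh":58}}
After op 2 (replace /mef/xh 69): {"gu":[29,67,83,32],"kya":{"az":33,"dv":48,"m":20},"mef":{"rda":35,"u":82,"wca":34,"xh":69}}
After op 3 (add /mef/p 83): {"gu":[29,67,83,32],"kya":{"az":33,"dv":48,"m":20},"mef":{"p":83,"rda":35,"u":82,"wca":34,"xh":69}}
After op 4 (replace /gu 53): {"gu":53,"kya":{"az":33,"dv":48,"m":20},"mef":{"p":83,"rda":35,"u":82,"wca":34,"xh":69}}
After op 5 (add /kya/imq 77): {"gu":53,"kya":{"az":33,"dv":48,"imq":77,"m":20},"mef":{"p":83,"rda":35,"u":82,"wca":34,"xh":69}}
After op 6 (add /oft 39): {"gu":53,"kya":{"az":33,"dv":48,"imq":77,"m":20},"mef":{"p":83,"rda":35,"u":82,"wca":34,"xh":69},"oft":39}
After op 7 (replace /mef/u 5): {"gu":53,"kya":{"az":33,"dv":48,"imq":77,"m":20},"mef":{"p":83,"rda":35,"u":5,"wca":34,"xh":69},"oft":39}
After op 8 (add /mef/uy 90): {"gu":53,"kya":{"az":33,"dv":48,"imq":77,"m":20},"mef":{"p":83,"rda":35,"u":5,"uy":90,"wca":34,"xh":69},"oft":39}
After op 9 (remove /oft): {"gu":53,"kya":{"az":33,"dv":48,"imq":77,"m":20},"mef":{"p":83,"rda":35,"u":5,"uy":90,"wca":34,"xh":69}}
After op 10 (replace /mef/p 82): {"gu":53,"kya":{"az":33,"dv":48,"imq":77,"m":20},"mef":{"p":82,"rda":35,"u":5,"uy":90,"wca":34,"xh":69}}
After op 11 (remove /kya/az): {"gu":53,"kya":{"dv":48,"imq":77,"m":20},"mef":{"p":82,"rda":35,"u":5,"uy":90,"wca":34,"xh":69}}
After op 12 (replace /mef/wca 6): {"gu":53,"kya":{"dv":48,"imq":77,"m":20},"mef":{"p":82,"rda":35,"u":5,"uy":90,"wca":6,"xh":69}}
After op 13 (replace /mef 49): {"gu":53,"kya":{"dv":48,"imq":77,"m":20},"mef":49}
After op 14 (replace /kya/imq 45): {"gu":53,"kya":{"dv":48,"imq":45,"m":20},"mef":49}
Size at path /kya: 3

Answer: 3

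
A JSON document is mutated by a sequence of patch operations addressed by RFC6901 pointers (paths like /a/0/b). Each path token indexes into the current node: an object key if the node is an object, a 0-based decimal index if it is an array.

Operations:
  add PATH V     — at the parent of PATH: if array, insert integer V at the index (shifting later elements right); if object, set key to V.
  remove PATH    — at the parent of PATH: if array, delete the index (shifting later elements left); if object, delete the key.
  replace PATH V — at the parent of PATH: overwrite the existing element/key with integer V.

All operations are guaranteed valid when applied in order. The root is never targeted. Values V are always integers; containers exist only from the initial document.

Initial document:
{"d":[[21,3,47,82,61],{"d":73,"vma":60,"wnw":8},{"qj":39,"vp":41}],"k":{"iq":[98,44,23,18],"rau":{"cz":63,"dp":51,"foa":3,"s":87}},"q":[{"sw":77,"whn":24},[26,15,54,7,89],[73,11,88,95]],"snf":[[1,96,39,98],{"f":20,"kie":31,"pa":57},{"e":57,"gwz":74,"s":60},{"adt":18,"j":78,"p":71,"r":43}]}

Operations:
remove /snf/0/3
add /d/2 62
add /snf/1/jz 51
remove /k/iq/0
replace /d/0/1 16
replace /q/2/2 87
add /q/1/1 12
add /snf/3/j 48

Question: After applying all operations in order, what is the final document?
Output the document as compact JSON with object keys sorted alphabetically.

After op 1 (remove /snf/0/3): {"d":[[21,3,47,82,61],{"d":73,"vma":60,"wnw":8},{"qj":39,"vp":41}],"k":{"iq":[98,44,23,18],"rau":{"cz":63,"dp":51,"foa":3,"s":87}},"q":[{"sw":77,"whn":24},[26,15,54,7,89],[73,11,88,95]],"snf":[[1,96,39],{"f":20,"kie":31,"pa":57},{"e":57,"gwz":74,"s":60},{"adt":18,"j":78,"p":71,"r":43}]}
After op 2 (add /d/2 62): {"d":[[21,3,47,82,61],{"d":73,"vma":60,"wnw":8},62,{"qj":39,"vp":41}],"k":{"iq":[98,44,23,18],"rau":{"cz":63,"dp":51,"foa":3,"s":87}},"q":[{"sw":77,"whn":24},[26,15,54,7,89],[73,11,88,95]],"snf":[[1,96,39],{"f":20,"kie":31,"pa":57},{"e":57,"gwz":74,"s":60},{"adt":18,"j":78,"p":71,"r":43}]}
After op 3 (add /snf/1/jz 51): {"d":[[21,3,47,82,61],{"d":73,"vma":60,"wnw":8},62,{"qj":39,"vp":41}],"k":{"iq":[98,44,23,18],"rau":{"cz":63,"dp":51,"foa":3,"s":87}},"q":[{"sw":77,"whn":24},[26,15,54,7,89],[73,11,88,95]],"snf":[[1,96,39],{"f":20,"jz":51,"kie":31,"pa":57},{"e":57,"gwz":74,"s":60},{"adt":18,"j":78,"p":71,"r":43}]}
After op 4 (remove /k/iq/0): {"d":[[21,3,47,82,61],{"d":73,"vma":60,"wnw":8},62,{"qj":39,"vp":41}],"k":{"iq":[44,23,18],"rau":{"cz":63,"dp":51,"foa":3,"s":87}},"q":[{"sw":77,"whn":24},[26,15,54,7,89],[73,11,88,95]],"snf":[[1,96,39],{"f":20,"jz":51,"kie":31,"pa":57},{"e":57,"gwz":74,"s":60},{"adt":18,"j":78,"p":71,"r":43}]}
After op 5 (replace /d/0/1 16): {"d":[[21,16,47,82,61],{"d":73,"vma":60,"wnw":8},62,{"qj":39,"vp":41}],"k":{"iq":[44,23,18],"rau":{"cz":63,"dp":51,"foa":3,"s":87}},"q":[{"sw":77,"whn":24},[26,15,54,7,89],[73,11,88,95]],"snf":[[1,96,39],{"f":20,"jz":51,"kie":31,"pa":57},{"e":57,"gwz":74,"s":60},{"adt":18,"j":78,"p":71,"r":43}]}
After op 6 (replace /q/2/2 87): {"d":[[21,16,47,82,61],{"d":73,"vma":60,"wnw":8},62,{"qj":39,"vp":41}],"k":{"iq":[44,23,18],"rau":{"cz":63,"dp":51,"foa":3,"s":87}},"q":[{"sw":77,"whn":24},[26,15,54,7,89],[73,11,87,95]],"snf":[[1,96,39],{"f":20,"jz":51,"kie":31,"pa":57},{"e":57,"gwz":74,"s":60},{"adt":18,"j":78,"p":71,"r":43}]}
After op 7 (add /q/1/1 12): {"d":[[21,16,47,82,61],{"d":73,"vma":60,"wnw":8},62,{"qj":39,"vp":41}],"k":{"iq":[44,23,18],"rau":{"cz":63,"dp":51,"foa":3,"s":87}},"q":[{"sw":77,"whn":24},[26,12,15,54,7,89],[73,11,87,95]],"snf":[[1,96,39],{"f":20,"jz":51,"kie":31,"pa":57},{"e":57,"gwz":74,"s":60},{"adt":18,"j":78,"p":71,"r":43}]}
After op 8 (add /snf/3/j 48): {"d":[[21,16,47,82,61],{"d":73,"vma":60,"wnw":8},62,{"qj":39,"vp":41}],"k":{"iq":[44,23,18],"rau":{"cz":63,"dp":51,"foa":3,"s":87}},"q":[{"sw":77,"whn":24},[26,12,15,54,7,89],[73,11,87,95]],"snf":[[1,96,39],{"f":20,"jz":51,"kie":31,"pa":57},{"e":57,"gwz":74,"s":60},{"adt":18,"j":48,"p":71,"r":43}]}

Answer: {"d":[[21,16,47,82,61],{"d":73,"vma":60,"wnw":8},62,{"qj":39,"vp":41}],"k":{"iq":[44,23,18],"rau":{"cz":63,"dp":51,"foa":3,"s":87}},"q":[{"sw":77,"whn":24},[26,12,15,54,7,89],[73,11,87,95]],"snf":[[1,96,39],{"f":20,"jz":51,"kie":31,"pa":57},{"e":57,"gwz":74,"s":60},{"adt":18,"j":48,"p":71,"r":43}]}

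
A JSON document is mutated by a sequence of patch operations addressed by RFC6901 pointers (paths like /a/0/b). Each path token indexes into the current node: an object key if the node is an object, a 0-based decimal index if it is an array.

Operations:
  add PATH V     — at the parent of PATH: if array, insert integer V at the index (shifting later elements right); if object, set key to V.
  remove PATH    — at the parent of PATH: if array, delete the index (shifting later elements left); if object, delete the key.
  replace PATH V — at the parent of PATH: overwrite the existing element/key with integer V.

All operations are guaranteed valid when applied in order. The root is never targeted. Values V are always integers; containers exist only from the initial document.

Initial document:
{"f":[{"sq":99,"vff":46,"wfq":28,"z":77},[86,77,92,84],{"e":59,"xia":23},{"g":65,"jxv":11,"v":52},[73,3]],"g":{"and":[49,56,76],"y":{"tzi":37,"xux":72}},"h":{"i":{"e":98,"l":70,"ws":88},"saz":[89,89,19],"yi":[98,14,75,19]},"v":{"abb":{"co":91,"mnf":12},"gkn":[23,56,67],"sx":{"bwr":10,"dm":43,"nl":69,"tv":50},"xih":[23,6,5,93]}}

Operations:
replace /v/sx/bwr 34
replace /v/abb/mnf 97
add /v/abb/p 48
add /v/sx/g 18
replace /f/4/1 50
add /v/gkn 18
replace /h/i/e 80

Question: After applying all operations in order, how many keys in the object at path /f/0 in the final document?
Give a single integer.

Answer: 4

Derivation:
After op 1 (replace /v/sx/bwr 34): {"f":[{"sq":99,"vff":46,"wfq":28,"z":77},[86,77,92,84],{"e":59,"xia":23},{"g":65,"jxv":11,"v":52},[73,3]],"g":{"and":[49,56,76],"y":{"tzi":37,"xux":72}},"h":{"i":{"e":98,"l":70,"ws":88},"saz":[89,89,19],"yi":[98,14,75,19]},"v":{"abb":{"co":91,"mnf":12},"gkn":[23,56,67],"sx":{"bwr":34,"dm":43,"nl":69,"tv":50},"xih":[23,6,5,93]}}
After op 2 (replace /v/abb/mnf 97): {"f":[{"sq":99,"vff":46,"wfq":28,"z":77},[86,77,92,84],{"e":59,"xia":23},{"g":65,"jxv":11,"v":52},[73,3]],"g":{"and":[49,56,76],"y":{"tzi":37,"xux":72}},"h":{"i":{"e":98,"l":70,"ws":88},"saz":[89,89,19],"yi":[98,14,75,19]},"v":{"abb":{"co":91,"mnf":97},"gkn":[23,56,67],"sx":{"bwr":34,"dm":43,"nl":69,"tv":50},"xih":[23,6,5,93]}}
After op 3 (add /v/abb/p 48): {"f":[{"sq":99,"vff":46,"wfq":28,"z":77},[86,77,92,84],{"e":59,"xia":23},{"g":65,"jxv":11,"v":52},[73,3]],"g":{"and":[49,56,76],"y":{"tzi":37,"xux":72}},"h":{"i":{"e":98,"l":70,"ws":88},"saz":[89,89,19],"yi":[98,14,75,19]},"v":{"abb":{"co":91,"mnf":97,"p":48},"gkn":[23,56,67],"sx":{"bwr":34,"dm":43,"nl":69,"tv":50},"xih":[23,6,5,93]}}
After op 4 (add /v/sx/g 18): {"f":[{"sq":99,"vff":46,"wfq":28,"z":77},[86,77,92,84],{"e":59,"xia":23},{"g":65,"jxv":11,"v":52},[73,3]],"g":{"and":[49,56,76],"y":{"tzi":37,"xux":72}},"h":{"i":{"e":98,"l":70,"ws":88},"saz":[89,89,19],"yi":[98,14,75,19]},"v":{"abb":{"co":91,"mnf":97,"p":48},"gkn":[23,56,67],"sx":{"bwr":34,"dm":43,"g":18,"nl":69,"tv":50},"xih":[23,6,5,93]}}
After op 5 (replace /f/4/1 50): {"f":[{"sq":99,"vff":46,"wfq":28,"z":77},[86,77,92,84],{"e":59,"xia":23},{"g":65,"jxv":11,"v":52},[73,50]],"g":{"and":[49,56,76],"y":{"tzi":37,"xux":72}},"h":{"i":{"e":98,"l":70,"ws":88},"saz":[89,89,19],"yi":[98,14,75,19]},"v":{"abb":{"co":91,"mnf":97,"p":48},"gkn":[23,56,67],"sx":{"bwr":34,"dm":43,"g":18,"nl":69,"tv":50},"xih":[23,6,5,93]}}
After op 6 (add /v/gkn 18): {"f":[{"sq":99,"vff":46,"wfq":28,"z":77},[86,77,92,84],{"e":59,"xia":23},{"g":65,"jxv":11,"v":52},[73,50]],"g":{"and":[49,56,76],"y":{"tzi":37,"xux":72}},"h":{"i":{"e":98,"l":70,"ws":88},"saz":[89,89,19],"yi":[98,14,75,19]},"v":{"abb":{"co":91,"mnf":97,"p":48},"gkn":18,"sx":{"bwr":34,"dm":43,"g":18,"nl":69,"tv":50},"xih":[23,6,5,93]}}
After op 7 (replace /h/i/e 80): {"f":[{"sq":99,"vff":46,"wfq":28,"z":77},[86,77,92,84],{"e":59,"xia":23},{"g":65,"jxv":11,"v":52},[73,50]],"g":{"and":[49,56,76],"y":{"tzi":37,"xux":72}},"h":{"i":{"e":80,"l":70,"ws":88},"saz":[89,89,19],"yi":[98,14,75,19]},"v":{"abb":{"co":91,"mnf":97,"p":48},"gkn":18,"sx":{"bwr":34,"dm":43,"g":18,"nl":69,"tv":50},"xih":[23,6,5,93]}}
Size at path /f/0: 4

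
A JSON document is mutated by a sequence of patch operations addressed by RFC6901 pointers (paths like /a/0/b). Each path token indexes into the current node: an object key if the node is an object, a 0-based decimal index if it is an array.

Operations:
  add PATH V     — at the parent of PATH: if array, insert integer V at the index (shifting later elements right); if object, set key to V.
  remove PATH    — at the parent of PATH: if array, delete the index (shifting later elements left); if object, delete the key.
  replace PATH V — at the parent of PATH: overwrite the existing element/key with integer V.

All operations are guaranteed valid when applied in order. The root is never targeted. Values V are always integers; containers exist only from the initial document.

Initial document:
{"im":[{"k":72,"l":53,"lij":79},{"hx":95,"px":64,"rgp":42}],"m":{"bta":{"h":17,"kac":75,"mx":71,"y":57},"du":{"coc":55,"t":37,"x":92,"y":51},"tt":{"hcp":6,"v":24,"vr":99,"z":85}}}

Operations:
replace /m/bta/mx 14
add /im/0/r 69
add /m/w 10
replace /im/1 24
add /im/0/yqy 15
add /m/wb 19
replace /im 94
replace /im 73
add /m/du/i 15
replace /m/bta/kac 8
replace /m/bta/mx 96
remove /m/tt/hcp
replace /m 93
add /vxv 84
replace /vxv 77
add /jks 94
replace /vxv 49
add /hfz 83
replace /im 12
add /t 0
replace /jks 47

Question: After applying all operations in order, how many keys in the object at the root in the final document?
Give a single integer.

After op 1 (replace /m/bta/mx 14): {"im":[{"k":72,"l":53,"lij":79},{"hx":95,"px":64,"rgp":42}],"m":{"bta":{"h":17,"kac":75,"mx":14,"y":57},"du":{"coc":55,"t":37,"x":92,"y":51},"tt":{"hcp":6,"v":24,"vr":99,"z":85}}}
After op 2 (add /im/0/r 69): {"im":[{"k":72,"l":53,"lij":79,"r":69},{"hx":95,"px":64,"rgp":42}],"m":{"bta":{"h":17,"kac":75,"mx":14,"y":57},"du":{"coc":55,"t":37,"x":92,"y":51},"tt":{"hcp":6,"v":24,"vr":99,"z":85}}}
After op 3 (add /m/w 10): {"im":[{"k":72,"l":53,"lij":79,"r":69},{"hx":95,"px":64,"rgp":42}],"m":{"bta":{"h":17,"kac":75,"mx":14,"y":57},"du":{"coc":55,"t":37,"x":92,"y":51},"tt":{"hcp":6,"v":24,"vr":99,"z":85},"w":10}}
After op 4 (replace /im/1 24): {"im":[{"k":72,"l":53,"lij":79,"r":69},24],"m":{"bta":{"h":17,"kac":75,"mx":14,"y":57},"du":{"coc":55,"t":37,"x":92,"y":51},"tt":{"hcp":6,"v":24,"vr":99,"z":85},"w":10}}
After op 5 (add /im/0/yqy 15): {"im":[{"k":72,"l":53,"lij":79,"r":69,"yqy":15},24],"m":{"bta":{"h":17,"kac":75,"mx":14,"y":57},"du":{"coc":55,"t":37,"x":92,"y":51},"tt":{"hcp":6,"v":24,"vr":99,"z":85},"w":10}}
After op 6 (add /m/wb 19): {"im":[{"k":72,"l":53,"lij":79,"r":69,"yqy":15},24],"m":{"bta":{"h":17,"kac":75,"mx":14,"y":57},"du":{"coc":55,"t":37,"x":92,"y":51},"tt":{"hcp":6,"v":24,"vr":99,"z":85},"w":10,"wb":19}}
After op 7 (replace /im 94): {"im":94,"m":{"bta":{"h":17,"kac":75,"mx":14,"y":57},"du":{"coc":55,"t":37,"x":92,"y":51},"tt":{"hcp":6,"v":24,"vr":99,"z":85},"w":10,"wb":19}}
After op 8 (replace /im 73): {"im":73,"m":{"bta":{"h":17,"kac":75,"mx":14,"y":57},"du":{"coc":55,"t":37,"x":92,"y":51},"tt":{"hcp":6,"v":24,"vr":99,"z":85},"w":10,"wb":19}}
After op 9 (add /m/du/i 15): {"im":73,"m":{"bta":{"h":17,"kac":75,"mx":14,"y":57},"du":{"coc":55,"i":15,"t":37,"x":92,"y":51},"tt":{"hcp":6,"v":24,"vr":99,"z":85},"w":10,"wb":19}}
After op 10 (replace /m/bta/kac 8): {"im":73,"m":{"bta":{"h":17,"kac":8,"mx":14,"y":57},"du":{"coc":55,"i":15,"t":37,"x":92,"y":51},"tt":{"hcp":6,"v":24,"vr":99,"z":85},"w":10,"wb":19}}
After op 11 (replace /m/bta/mx 96): {"im":73,"m":{"bta":{"h":17,"kac":8,"mx":96,"y":57},"du":{"coc":55,"i":15,"t":37,"x":92,"y":51},"tt":{"hcp":6,"v":24,"vr":99,"z":85},"w":10,"wb":19}}
After op 12 (remove /m/tt/hcp): {"im":73,"m":{"bta":{"h":17,"kac":8,"mx":96,"y":57},"du":{"coc":55,"i":15,"t":37,"x":92,"y":51},"tt":{"v":24,"vr":99,"z":85},"w":10,"wb":19}}
After op 13 (replace /m 93): {"im":73,"m":93}
After op 14 (add /vxv 84): {"im":73,"m":93,"vxv":84}
After op 15 (replace /vxv 77): {"im":73,"m":93,"vxv":77}
After op 16 (add /jks 94): {"im":73,"jks":94,"m":93,"vxv":77}
After op 17 (replace /vxv 49): {"im":73,"jks":94,"m":93,"vxv":49}
After op 18 (add /hfz 83): {"hfz":83,"im":73,"jks":94,"m":93,"vxv":49}
After op 19 (replace /im 12): {"hfz":83,"im":12,"jks":94,"m":93,"vxv":49}
After op 20 (add /t 0): {"hfz":83,"im":12,"jks":94,"m":93,"t":0,"vxv":49}
After op 21 (replace /jks 47): {"hfz":83,"im":12,"jks":47,"m":93,"t":0,"vxv":49}
Size at the root: 6

Answer: 6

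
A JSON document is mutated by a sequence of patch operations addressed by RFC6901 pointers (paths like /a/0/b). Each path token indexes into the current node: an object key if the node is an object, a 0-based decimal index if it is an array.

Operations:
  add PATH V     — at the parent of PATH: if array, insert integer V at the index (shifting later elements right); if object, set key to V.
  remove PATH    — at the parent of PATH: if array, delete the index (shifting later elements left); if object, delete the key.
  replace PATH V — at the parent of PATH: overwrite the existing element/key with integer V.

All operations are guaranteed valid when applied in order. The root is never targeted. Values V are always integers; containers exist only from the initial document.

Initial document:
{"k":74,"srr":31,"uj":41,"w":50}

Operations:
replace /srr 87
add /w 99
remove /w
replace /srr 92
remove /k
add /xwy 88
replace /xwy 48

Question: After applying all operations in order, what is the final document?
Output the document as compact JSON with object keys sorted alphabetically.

After op 1 (replace /srr 87): {"k":74,"srr":87,"uj":41,"w":50}
After op 2 (add /w 99): {"k":74,"srr":87,"uj":41,"w":99}
After op 3 (remove /w): {"k":74,"srr":87,"uj":41}
After op 4 (replace /srr 92): {"k":74,"srr":92,"uj":41}
After op 5 (remove /k): {"srr":92,"uj":41}
After op 6 (add /xwy 88): {"srr":92,"uj":41,"xwy":88}
After op 7 (replace /xwy 48): {"srr":92,"uj":41,"xwy":48}

Answer: {"srr":92,"uj":41,"xwy":48}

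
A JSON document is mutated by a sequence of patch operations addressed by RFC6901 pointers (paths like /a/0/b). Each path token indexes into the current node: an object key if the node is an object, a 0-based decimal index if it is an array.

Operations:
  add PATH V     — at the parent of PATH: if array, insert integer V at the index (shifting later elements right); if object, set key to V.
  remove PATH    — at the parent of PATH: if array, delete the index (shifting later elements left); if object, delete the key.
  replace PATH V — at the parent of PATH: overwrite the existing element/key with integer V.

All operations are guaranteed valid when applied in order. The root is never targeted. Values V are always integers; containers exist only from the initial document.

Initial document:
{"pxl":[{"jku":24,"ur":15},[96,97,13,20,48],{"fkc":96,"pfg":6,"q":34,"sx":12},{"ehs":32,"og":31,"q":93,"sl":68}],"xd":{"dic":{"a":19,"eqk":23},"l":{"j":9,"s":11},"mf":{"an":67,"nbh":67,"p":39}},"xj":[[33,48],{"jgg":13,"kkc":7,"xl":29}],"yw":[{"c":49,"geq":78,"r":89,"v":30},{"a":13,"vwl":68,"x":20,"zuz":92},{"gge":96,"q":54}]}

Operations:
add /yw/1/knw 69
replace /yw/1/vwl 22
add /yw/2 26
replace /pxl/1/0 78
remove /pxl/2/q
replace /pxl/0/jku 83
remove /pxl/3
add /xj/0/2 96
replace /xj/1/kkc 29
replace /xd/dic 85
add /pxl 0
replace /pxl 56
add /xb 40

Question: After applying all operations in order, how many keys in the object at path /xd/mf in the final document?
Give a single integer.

After op 1 (add /yw/1/knw 69): {"pxl":[{"jku":24,"ur":15},[96,97,13,20,48],{"fkc":96,"pfg":6,"q":34,"sx":12},{"ehs":32,"og":31,"q":93,"sl":68}],"xd":{"dic":{"a":19,"eqk":23},"l":{"j":9,"s":11},"mf":{"an":67,"nbh":67,"p":39}},"xj":[[33,48],{"jgg":13,"kkc":7,"xl":29}],"yw":[{"c":49,"geq":78,"r":89,"v":30},{"a":13,"knw":69,"vwl":68,"x":20,"zuz":92},{"gge":96,"q":54}]}
After op 2 (replace /yw/1/vwl 22): {"pxl":[{"jku":24,"ur":15},[96,97,13,20,48],{"fkc":96,"pfg":6,"q":34,"sx":12},{"ehs":32,"og":31,"q":93,"sl":68}],"xd":{"dic":{"a":19,"eqk":23},"l":{"j":9,"s":11},"mf":{"an":67,"nbh":67,"p":39}},"xj":[[33,48],{"jgg":13,"kkc":7,"xl":29}],"yw":[{"c":49,"geq":78,"r":89,"v":30},{"a":13,"knw":69,"vwl":22,"x":20,"zuz":92},{"gge":96,"q":54}]}
After op 3 (add /yw/2 26): {"pxl":[{"jku":24,"ur":15},[96,97,13,20,48],{"fkc":96,"pfg":6,"q":34,"sx":12},{"ehs":32,"og":31,"q":93,"sl":68}],"xd":{"dic":{"a":19,"eqk":23},"l":{"j":9,"s":11},"mf":{"an":67,"nbh":67,"p":39}},"xj":[[33,48],{"jgg":13,"kkc":7,"xl":29}],"yw":[{"c":49,"geq":78,"r":89,"v":30},{"a":13,"knw":69,"vwl":22,"x":20,"zuz":92},26,{"gge":96,"q":54}]}
After op 4 (replace /pxl/1/0 78): {"pxl":[{"jku":24,"ur":15},[78,97,13,20,48],{"fkc":96,"pfg":6,"q":34,"sx":12},{"ehs":32,"og":31,"q":93,"sl":68}],"xd":{"dic":{"a":19,"eqk":23},"l":{"j":9,"s":11},"mf":{"an":67,"nbh":67,"p":39}},"xj":[[33,48],{"jgg":13,"kkc":7,"xl":29}],"yw":[{"c":49,"geq":78,"r":89,"v":30},{"a":13,"knw":69,"vwl":22,"x":20,"zuz":92},26,{"gge":96,"q":54}]}
After op 5 (remove /pxl/2/q): {"pxl":[{"jku":24,"ur":15},[78,97,13,20,48],{"fkc":96,"pfg":6,"sx":12},{"ehs":32,"og":31,"q":93,"sl":68}],"xd":{"dic":{"a":19,"eqk":23},"l":{"j":9,"s":11},"mf":{"an":67,"nbh":67,"p":39}},"xj":[[33,48],{"jgg":13,"kkc":7,"xl":29}],"yw":[{"c":49,"geq":78,"r":89,"v":30},{"a":13,"knw":69,"vwl":22,"x":20,"zuz":92},26,{"gge":96,"q":54}]}
After op 6 (replace /pxl/0/jku 83): {"pxl":[{"jku":83,"ur":15},[78,97,13,20,48],{"fkc":96,"pfg":6,"sx":12},{"ehs":32,"og":31,"q":93,"sl":68}],"xd":{"dic":{"a":19,"eqk":23},"l":{"j":9,"s":11},"mf":{"an":67,"nbh":67,"p":39}},"xj":[[33,48],{"jgg":13,"kkc":7,"xl":29}],"yw":[{"c":49,"geq":78,"r":89,"v":30},{"a":13,"knw":69,"vwl":22,"x":20,"zuz":92},26,{"gge":96,"q":54}]}
After op 7 (remove /pxl/3): {"pxl":[{"jku":83,"ur":15},[78,97,13,20,48],{"fkc":96,"pfg":6,"sx":12}],"xd":{"dic":{"a":19,"eqk":23},"l":{"j":9,"s":11},"mf":{"an":67,"nbh":67,"p":39}},"xj":[[33,48],{"jgg":13,"kkc":7,"xl":29}],"yw":[{"c":49,"geq":78,"r":89,"v":30},{"a":13,"knw":69,"vwl":22,"x":20,"zuz":92},26,{"gge":96,"q":54}]}
After op 8 (add /xj/0/2 96): {"pxl":[{"jku":83,"ur":15},[78,97,13,20,48],{"fkc":96,"pfg":6,"sx":12}],"xd":{"dic":{"a":19,"eqk":23},"l":{"j":9,"s":11},"mf":{"an":67,"nbh":67,"p":39}},"xj":[[33,48,96],{"jgg":13,"kkc":7,"xl":29}],"yw":[{"c":49,"geq":78,"r":89,"v":30},{"a":13,"knw":69,"vwl":22,"x":20,"zuz":92},26,{"gge":96,"q":54}]}
After op 9 (replace /xj/1/kkc 29): {"pxl":[{"jku":83,"ur":15},[78,97,13,20,48],{"fkc":96,"pfg":6,"sx":12}],"xd":{"dic":{"a":19,"eqk":23},"l":{"j":9,"s":11},"mf":{"an":67,"nbh":67,"p":39}},"xj":[[33,48,96],{"jgg":13,"kkc":29,"xl":29}],"yw":[{"c":49,"geq":78,"r":89,"v":30},{"a":13,"knw":69,"vwl":22,"x":20,"zuz":92},26,{"gge":96,"q":54}]}
After op 10 (replace /xd/dic 85): {"pxl":[{"jku":83,"ur":15},[78,97,13,20,48],{"fkc":96,"pfg":6,"sx":12}],"xd":{"dic":85,"l":{"j":9,"s":11},"mf":{"an":67,"nbh":67,"p":39}},"xj":[[33,48,96],{"jgg":13,"kkc":29,"xl":29}],"yw":[{"c":49,"geq":78,"r":89,"v":30},{"a":13,"knw":69,"vwl":22,"x":20,"zuz":92},26,{"gge":96,"q":54}]}
After op 11 (add /pxl 0): {"pxl":0,"xd":{"dic":85,"l":{"j":9,"s":11},"mf":{"an":67,"nbh":67,"p":39}},"xj":[[33,48,96],{"jgg":13,"kkc":29,"xl":29}],"yw":[{"c":49,"geq":78,"r":89,"v":30},{"a":13,"knw":69,"vwl":22,"x":20,"zuz":92},26,{"gge":96,"q":54}]}
After op 12 (replace /pxl 56): {"pxl":56,"xd":{"dic":85,"l":{"j":9,"s":11},"mf":{"an":67,"nbh":67,"p":39}},"xj":[[33,48,96],{"jgg":13,"kkc":29,"xl":29}],"yw":[{"c":49,"geq":78,"r":89,"v":30},{"a":13,"knw":69,"vwl":22,"x":20,"zuz":92},26,{"gge":96,"q":54}]}
After op 13 (add /xb 40): {"pxl":56,"xb":40,"xd":{"dic":85,"l":{"j":9,"s":11},"mf":{"an":67,"nbh":67,"p":39}},"xj":[[33,48,96],{"jgg":13,"kkc":29,"xl":29}],"yw":[{"c":49,"geq":78,"r":89,"v":30},{"a":13,"knw":69,"vwl":22,"x":20,"zuz":92},26,{"gge":96,"q":54}]}
Size at path /xd/mf: 3

Answer: 3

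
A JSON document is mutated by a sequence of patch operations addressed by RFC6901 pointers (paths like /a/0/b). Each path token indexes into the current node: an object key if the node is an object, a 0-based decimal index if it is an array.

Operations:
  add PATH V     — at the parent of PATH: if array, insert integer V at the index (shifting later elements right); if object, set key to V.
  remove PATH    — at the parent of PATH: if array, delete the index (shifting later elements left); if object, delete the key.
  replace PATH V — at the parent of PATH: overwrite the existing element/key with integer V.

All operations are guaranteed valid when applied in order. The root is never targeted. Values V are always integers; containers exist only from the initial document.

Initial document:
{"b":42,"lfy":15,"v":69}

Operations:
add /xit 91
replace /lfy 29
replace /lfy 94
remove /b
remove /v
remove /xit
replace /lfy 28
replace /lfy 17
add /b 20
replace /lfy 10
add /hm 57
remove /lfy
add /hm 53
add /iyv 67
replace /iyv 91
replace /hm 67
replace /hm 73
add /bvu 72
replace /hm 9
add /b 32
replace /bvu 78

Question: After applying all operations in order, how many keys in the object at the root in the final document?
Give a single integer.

After op 1 (add /xit 91): {"b":42,"lfy":15,"v":69,"xit":91}
After op 2 (replace /lfy 29): {"b":42,"lfy":29,"v":69,"xit":91}
After op 3 (replace /lfy 94): {"b":42,"lfy":94,"v":69,"xit":91}
After op 4 (remove /b): {"lfy":94,"v":69,"xit":91}
After op 5 (remove /v): {"lfy":94,"xit":91}
After op 6 (remove /xit): {"lfy":94}
After op 7 (replace /lfy 28): {"lfy":28}
After op 8 (replace /lfy 17): {"lfy":17}
After op 9 (add /b 20): {"b":20,"lfy":17}
After op 10 (replace /lfy 10): {"b":20,"lfy":10}
After op 11 (add /hm 57): {"b":20,"hm":57,"lfy":10}
After op 12 (remove /lfy): {"b":20,"hm":57}
After op 13 (add /hm 53): {"b":20,"hm":53}
After op 14 (add /iyv 67): {"b":20,"hm":53,"iyv":67}
After op 15 (replace /iyv 91): {"b":20,"hm":53,"iyv":91}
After op 16 (replace /hm 67): {"b":20,"hm":67,"iyv":91}
After op 17 (replace /hm 73): {"b":20,"hm":73,"iyv":91}
After op 18 (add /bvu 72): {"b":20,"bvu":72,"hm":73,"iyv":91}
After op 19 (replace /hm 9): {"b":20,"bvu":72,"hm":9,"iyv":91}
After op 20 (add /b 32): {"b":32,"bvu":72,"hm":9,"iyv":91}
After op 21 (replace /bvu 78): {"b":32,"bvu":78,"hm":9,"iyv":91}
Size at the root: 4

Answer: 4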